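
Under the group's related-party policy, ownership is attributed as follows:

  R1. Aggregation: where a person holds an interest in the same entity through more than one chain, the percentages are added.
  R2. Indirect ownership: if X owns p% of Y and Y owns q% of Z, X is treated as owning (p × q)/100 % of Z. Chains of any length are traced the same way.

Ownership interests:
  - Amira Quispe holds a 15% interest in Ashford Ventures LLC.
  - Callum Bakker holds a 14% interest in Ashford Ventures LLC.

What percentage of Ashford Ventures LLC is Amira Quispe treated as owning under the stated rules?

15%

Direct interest in Ashford Ventures LLC: 15%.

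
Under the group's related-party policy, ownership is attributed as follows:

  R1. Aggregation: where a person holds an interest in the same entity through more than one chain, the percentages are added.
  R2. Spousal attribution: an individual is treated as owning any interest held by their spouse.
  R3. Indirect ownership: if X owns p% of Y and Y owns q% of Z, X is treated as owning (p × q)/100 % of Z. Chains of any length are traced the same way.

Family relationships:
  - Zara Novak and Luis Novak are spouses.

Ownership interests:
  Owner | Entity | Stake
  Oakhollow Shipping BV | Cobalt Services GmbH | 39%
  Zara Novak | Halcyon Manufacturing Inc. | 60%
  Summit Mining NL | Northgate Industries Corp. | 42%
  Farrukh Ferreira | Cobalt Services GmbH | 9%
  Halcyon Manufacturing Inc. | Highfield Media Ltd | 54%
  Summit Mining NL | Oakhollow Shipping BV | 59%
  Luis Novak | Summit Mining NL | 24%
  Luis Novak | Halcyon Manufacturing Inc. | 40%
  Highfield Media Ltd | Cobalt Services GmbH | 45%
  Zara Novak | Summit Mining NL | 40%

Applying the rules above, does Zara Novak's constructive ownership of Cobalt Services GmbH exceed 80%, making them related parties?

No

By spousal attribution (R2), Zara Novak is treated as also owning Luis Novak's interest in Summit Mining NL, giving 40% + 24% = 64%.
By spousal attribution (R2), Zara Novak is treated as also owning Luis Novak's interest in Halcyon Manufacturing Inc, giving 60% + 40% = 100%.
Chain via Summit Mining NL → Oakhollow Shipping BV (R3): 64% × 59% × 39% = 14.7264% of Cobalt Services GmbH.
Chain via Halcyon Manufacturing Inc. → Highfield Media Ltd (R3): 100% × 54% × 45% = 24.3% of Cobalt Services GmbH.
Aggregating (R1): 14.7264% + 24.3% = 39.0264%.
39.0264% does not exceed the 80% threshold, so Zara is not a related party to Cobalt Services GmbH.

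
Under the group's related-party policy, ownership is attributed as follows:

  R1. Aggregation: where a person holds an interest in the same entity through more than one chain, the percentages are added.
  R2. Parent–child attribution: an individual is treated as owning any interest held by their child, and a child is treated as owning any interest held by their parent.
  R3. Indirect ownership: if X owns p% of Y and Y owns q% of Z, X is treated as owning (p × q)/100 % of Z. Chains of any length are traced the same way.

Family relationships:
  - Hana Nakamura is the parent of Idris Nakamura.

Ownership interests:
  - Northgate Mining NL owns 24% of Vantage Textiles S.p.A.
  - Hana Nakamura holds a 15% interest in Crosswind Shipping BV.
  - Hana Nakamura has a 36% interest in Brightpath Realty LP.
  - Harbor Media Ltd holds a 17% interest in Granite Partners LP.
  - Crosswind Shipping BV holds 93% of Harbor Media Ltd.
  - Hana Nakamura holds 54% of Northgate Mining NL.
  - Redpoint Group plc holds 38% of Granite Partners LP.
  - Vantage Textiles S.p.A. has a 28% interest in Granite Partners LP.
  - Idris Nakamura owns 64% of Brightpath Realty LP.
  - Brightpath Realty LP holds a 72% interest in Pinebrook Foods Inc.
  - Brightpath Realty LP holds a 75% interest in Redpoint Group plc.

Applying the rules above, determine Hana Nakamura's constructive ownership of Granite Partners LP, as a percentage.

34.5003%

By parent–child attribution (R2), Hana Nakamura is treated as also owning Idris Nakamura's interest in Brightpath Realty LP, giving 36% + 64% = 100%.
Chain via Crosswind Shipping BV → Harbor Media Ltd (R3): 15% × 93% × 17% = 2.3715% of Granite Partners LP.
Chain via Northgate Mining NL → Vantage Textiles S.p.A. (R3): 54% × 24% × 28% = 3.6288% of Granite Partners LP.
Chain via Brightpath Realty LP → Redpoint Group plc (R3): 100% × 75% × 38% = 28.5% of Granite Partners LP.
Aggregating (R1): 2.3715% + 3.6288% + 28.5% = 34.5003%.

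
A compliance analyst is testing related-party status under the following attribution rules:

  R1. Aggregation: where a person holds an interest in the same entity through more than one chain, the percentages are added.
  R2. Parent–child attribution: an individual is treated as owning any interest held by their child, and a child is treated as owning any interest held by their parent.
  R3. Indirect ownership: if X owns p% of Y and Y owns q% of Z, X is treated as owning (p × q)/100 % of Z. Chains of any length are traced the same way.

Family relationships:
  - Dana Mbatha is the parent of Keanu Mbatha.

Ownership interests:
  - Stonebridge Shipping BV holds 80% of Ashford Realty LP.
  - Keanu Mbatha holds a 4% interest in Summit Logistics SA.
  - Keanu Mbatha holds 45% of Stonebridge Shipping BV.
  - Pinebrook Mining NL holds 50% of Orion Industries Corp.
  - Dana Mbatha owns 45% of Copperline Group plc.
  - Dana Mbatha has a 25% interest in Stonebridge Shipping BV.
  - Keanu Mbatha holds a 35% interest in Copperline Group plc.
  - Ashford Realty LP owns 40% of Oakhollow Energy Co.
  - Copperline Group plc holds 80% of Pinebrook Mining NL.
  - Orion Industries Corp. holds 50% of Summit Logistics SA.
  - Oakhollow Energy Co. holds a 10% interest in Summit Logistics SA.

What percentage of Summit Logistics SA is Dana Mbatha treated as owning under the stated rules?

22.24%

By parent–child attribution (R2), Dana Mbatha is treated as also owning Keanu Mbatha's interest in Copperline Group plc, giving 45% + 35% = 80%.
By parent–child attribution (R2), Dana Mbatha is treated as also owning Keanu Mbatha's interest in Stonebridge Shipping BV, giving 25% + 45% = 70%.
By parent–child attribution (R2), Dana Mbatha is treated as owning Keanu Mbatha's 4% interest in Summit Logistics SA.
Chain via Copperline Group plc → Pinebrook Mining NL → Orion Industries Corp. (R3): 80% × 80% × 50% × 50% = 16% of Summit Logistics SA.
Chain via Stonebridge Shipping BV → Ashford Realty LP → Oakhollow Energy Co. (R3): 70% × 80% × 40% × 10% = 2.24% of Summit Logistics SA.
Direct interest in Summit Logistics SA: 4%.
Aggregating (R1): 16% + 2.24% + 4% = 22.24%.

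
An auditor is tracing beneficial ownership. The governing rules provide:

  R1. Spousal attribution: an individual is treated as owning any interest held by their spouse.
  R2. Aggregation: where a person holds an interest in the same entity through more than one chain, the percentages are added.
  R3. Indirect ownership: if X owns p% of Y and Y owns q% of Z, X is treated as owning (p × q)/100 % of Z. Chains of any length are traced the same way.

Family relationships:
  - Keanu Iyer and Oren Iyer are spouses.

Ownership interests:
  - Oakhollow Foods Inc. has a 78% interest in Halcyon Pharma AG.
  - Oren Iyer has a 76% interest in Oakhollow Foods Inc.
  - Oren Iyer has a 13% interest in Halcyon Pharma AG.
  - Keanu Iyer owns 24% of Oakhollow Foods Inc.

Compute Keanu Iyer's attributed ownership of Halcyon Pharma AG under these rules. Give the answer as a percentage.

91%

By spousal attribution (R1), Keanu Iyer is treated as also owning Oren Iyer's interest in Oakhollow Foods Inc, giving 24% + 76% = 100%.
By spousal attribution (R1), Keanu Iyer is treated as owning Oren Iyer's 13% interest in Halcyon Pharma AG.
Chain via Oakhollow Foods Inc. (R3): 100% × 78% = 78% of Halcyon Pharma AG.
Direct interest in Halcyon Pharma AG: 13%.
Aggregating (R2): 78% + 13% = 91%.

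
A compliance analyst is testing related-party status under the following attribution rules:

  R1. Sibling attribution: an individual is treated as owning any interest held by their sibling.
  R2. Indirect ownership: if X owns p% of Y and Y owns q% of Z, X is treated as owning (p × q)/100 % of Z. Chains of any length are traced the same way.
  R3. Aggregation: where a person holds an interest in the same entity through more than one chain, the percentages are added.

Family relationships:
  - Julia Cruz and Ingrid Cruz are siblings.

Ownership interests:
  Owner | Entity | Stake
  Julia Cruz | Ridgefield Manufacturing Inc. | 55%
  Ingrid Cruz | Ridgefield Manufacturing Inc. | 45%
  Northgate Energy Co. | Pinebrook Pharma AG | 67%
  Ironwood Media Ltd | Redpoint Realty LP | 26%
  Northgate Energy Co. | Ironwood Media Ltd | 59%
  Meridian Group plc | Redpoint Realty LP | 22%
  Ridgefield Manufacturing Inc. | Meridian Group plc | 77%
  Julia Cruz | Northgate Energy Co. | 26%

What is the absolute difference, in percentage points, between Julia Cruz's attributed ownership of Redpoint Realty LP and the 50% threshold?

By sibling attribution (R1), Julia Cruz is treated as also owning Ingrid Cruz's interest in Ridgefield Manufacturing Inc, giving 55% + 45% = 100%.
Chain via Northgate Energy Co. → Ironwood Media Ltd (R2): 26% × 59% × 26% = 3.9884% of Redpoint Realty LP.
Chain via Ridgefield Manufacturing Inc. → Meridian Group plc (R2): 100% × 77% × 22% = 16.94% of Redpoint Realty LP.
Aggregating (R3): 3.9884% + 16.94% = 20.9284%.
20.9284% falls short of the 50% threshold by 29.0716 percentage points.

29.0716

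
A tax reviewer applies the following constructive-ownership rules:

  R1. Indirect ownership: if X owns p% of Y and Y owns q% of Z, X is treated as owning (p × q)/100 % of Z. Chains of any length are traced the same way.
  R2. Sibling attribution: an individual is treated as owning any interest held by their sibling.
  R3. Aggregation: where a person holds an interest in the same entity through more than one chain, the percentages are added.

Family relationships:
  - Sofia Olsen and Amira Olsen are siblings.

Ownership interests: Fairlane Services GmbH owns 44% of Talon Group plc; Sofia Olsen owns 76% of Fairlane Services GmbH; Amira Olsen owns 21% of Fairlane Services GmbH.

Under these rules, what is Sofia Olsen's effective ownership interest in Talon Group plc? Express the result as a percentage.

42.68%

By sibling attribution (R2), Sofia Olsen is treated as also owning Amira Olsen's interest in Fairlane Services GmbH, giving 76% + 21% = 97%.
Chain via Fairlane Services GmbH (R1): 97% × 44% = 42.68% of Talon Group plc.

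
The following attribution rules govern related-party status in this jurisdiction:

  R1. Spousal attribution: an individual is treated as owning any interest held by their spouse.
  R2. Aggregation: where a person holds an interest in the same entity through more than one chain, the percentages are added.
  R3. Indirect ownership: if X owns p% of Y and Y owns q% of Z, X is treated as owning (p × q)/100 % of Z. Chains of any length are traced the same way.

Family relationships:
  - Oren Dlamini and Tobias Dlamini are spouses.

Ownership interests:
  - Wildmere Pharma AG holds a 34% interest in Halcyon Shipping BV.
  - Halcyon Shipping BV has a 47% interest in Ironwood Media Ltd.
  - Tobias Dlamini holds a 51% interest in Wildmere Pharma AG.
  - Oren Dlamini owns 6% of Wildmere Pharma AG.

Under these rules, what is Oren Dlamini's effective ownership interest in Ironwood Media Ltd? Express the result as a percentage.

By spousal attribution (R1), Oren Dlamini is treated as also owning Tobias Dlamini's interest in Wildmere Pharma AG, giving 6% + 51% = 57%.
Chain via Wildmere Pharma AG → Halcyon Shipping BV (R3): 57% × 34% × 47% = 9.1086% of Ironwood Media Ltd.

9.1086%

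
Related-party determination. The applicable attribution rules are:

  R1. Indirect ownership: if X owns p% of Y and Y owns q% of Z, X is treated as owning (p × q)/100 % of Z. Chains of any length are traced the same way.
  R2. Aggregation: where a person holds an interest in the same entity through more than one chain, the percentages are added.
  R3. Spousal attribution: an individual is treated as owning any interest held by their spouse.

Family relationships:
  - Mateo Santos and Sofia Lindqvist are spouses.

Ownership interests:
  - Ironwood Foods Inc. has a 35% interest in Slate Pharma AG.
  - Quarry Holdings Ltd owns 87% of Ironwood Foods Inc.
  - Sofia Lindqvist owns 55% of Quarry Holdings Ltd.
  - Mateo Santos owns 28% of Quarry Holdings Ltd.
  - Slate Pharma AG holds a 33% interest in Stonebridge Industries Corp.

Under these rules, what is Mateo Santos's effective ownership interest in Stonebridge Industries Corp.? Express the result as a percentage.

By spousal attribution (R3), Mateo Santos is treated as also owning Sofia Lindqvist's interest in Quarry Holdings Ltd, giving 28% + 55% = 83%.
Chain via Quarry Holdings Ltd → Ironwood Foods Inc. → Slate Pharma AG (R1): 83% × 87% × 35% × 33% = 8.340255% of Stonebridge Industries Corp.

8.340255%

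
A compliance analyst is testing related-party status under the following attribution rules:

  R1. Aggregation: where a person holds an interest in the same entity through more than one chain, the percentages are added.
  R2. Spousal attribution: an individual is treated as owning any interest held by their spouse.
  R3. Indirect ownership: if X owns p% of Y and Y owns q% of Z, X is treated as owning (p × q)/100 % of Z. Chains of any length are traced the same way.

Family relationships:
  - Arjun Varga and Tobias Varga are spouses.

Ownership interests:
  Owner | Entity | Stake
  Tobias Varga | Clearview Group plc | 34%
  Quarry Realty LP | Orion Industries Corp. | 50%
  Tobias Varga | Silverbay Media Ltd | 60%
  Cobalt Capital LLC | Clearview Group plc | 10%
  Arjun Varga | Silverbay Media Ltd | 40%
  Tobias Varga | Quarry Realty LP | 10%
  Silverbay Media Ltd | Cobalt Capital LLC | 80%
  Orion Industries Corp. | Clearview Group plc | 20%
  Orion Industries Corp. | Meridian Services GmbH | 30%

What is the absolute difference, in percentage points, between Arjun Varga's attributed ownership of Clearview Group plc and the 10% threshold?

By spousal attribution (R2), Arjun Varga is treated as also owning Tobias Varga's interest in Silverbay Media Ltd, giving 40% + 60% = 100%.
By spousal attribution (R2), Arjun Varga is treated as owning Tobias Varga's 10% interest in Quarry Realty LP.
By spousal attribution (R2), Arjun Varga is treated as owning Tobias Varga's 34% interest in Clearview Group plc.
Chain via Silverbay Media Ltd → Cobalt Capital LLC (R3): 100% × 80% × 10% = 8% of Clearview Group plc.
Chain via Quarry Realty LP → Orion Industries Corp. (R3): 10% × 50% × 20% = 1% of Clearview Group plc.
Direct interest in Clearview Group plc: 34%.
Aggregating (R1): 8% + 1% + 34% = 43%.
43% exceeds the 10% threshold by 33 percentage points.

33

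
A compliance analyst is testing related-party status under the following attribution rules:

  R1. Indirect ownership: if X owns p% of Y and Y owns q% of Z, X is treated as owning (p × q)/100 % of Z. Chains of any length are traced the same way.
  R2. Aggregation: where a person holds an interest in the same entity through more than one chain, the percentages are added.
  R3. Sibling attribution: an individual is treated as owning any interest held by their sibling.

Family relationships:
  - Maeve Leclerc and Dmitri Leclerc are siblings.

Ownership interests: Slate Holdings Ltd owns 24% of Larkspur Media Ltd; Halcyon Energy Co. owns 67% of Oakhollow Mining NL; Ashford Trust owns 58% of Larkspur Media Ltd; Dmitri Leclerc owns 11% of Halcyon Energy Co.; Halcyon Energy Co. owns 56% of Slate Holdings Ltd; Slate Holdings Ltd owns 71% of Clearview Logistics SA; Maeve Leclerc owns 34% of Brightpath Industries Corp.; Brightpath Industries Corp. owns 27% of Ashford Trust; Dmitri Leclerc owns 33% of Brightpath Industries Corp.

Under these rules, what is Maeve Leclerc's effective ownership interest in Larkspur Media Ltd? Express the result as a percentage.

By sibling attribution (R3), Maeve Leclerc is treated as also owning Dmitri Leclerc's interest in Brightpath Industries Corp, giving 34% + 33% = 67%.
By sibling attribution (R3), Maeve Leclerc is treated as owning Dmitri Leclerc's 11% interest in Halcyon Energy Co.
Chain via Brightpath Industries Corp. → Ashford Trust (R1): 67% × 27% × 58% = 10.4922% of Larkspur Media Ltd.
Chain via Halcyon Energy Co. → Slate Holdings Ltd (R1): 11% × 56% × 24% = 1.4784% of Larkspur Media Ltd.
Aggregating (R2): 10.4922% + 1.4784% = 11.9706%.

11.9706%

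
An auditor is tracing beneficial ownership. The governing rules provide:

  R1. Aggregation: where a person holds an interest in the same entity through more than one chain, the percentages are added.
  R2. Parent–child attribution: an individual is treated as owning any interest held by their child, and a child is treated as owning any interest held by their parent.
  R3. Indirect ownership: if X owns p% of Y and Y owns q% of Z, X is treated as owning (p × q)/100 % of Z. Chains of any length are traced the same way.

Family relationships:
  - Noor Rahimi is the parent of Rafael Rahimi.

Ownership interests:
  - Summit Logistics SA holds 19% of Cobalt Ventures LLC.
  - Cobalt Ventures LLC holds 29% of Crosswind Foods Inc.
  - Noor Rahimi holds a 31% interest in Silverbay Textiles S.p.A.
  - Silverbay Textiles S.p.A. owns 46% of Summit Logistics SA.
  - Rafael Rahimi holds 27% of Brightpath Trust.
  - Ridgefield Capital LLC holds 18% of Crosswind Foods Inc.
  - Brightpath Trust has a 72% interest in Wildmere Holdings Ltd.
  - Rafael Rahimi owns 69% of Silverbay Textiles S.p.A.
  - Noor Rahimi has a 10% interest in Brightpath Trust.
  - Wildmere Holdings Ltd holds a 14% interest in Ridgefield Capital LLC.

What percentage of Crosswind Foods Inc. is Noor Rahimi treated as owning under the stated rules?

By parent–child attribution (R2), Noor Rahimi is treated as also owning Rafael Rahimi's interest in Brightpath Trust, giving 10% + 27% = 37%.
By parent–child attribution (R2), Noor Rahimi is treated as also owning Rafael Rahimi's interest in Silverbay Textiles S.p.A, giving 31% + 69% = 100%.
Chain via Brightpath Trust → Wildmere Holdings Ltd → Ridgefield Capital LLC (R3): 37% × 72% × 14% × 18% = 0.671328% of Crosswind Foods Inc.
Chain via Silverbay Textiles S.p.A. → Summit Logistics SA → Cobalt Ventures LLC (R3): 100% × 46% × 19% × 29% = 2.5346% of Crosswind Foods Inc.
Aggregating (R1): 0.671328% + 2.5346% = 3.205928%.

3.205928%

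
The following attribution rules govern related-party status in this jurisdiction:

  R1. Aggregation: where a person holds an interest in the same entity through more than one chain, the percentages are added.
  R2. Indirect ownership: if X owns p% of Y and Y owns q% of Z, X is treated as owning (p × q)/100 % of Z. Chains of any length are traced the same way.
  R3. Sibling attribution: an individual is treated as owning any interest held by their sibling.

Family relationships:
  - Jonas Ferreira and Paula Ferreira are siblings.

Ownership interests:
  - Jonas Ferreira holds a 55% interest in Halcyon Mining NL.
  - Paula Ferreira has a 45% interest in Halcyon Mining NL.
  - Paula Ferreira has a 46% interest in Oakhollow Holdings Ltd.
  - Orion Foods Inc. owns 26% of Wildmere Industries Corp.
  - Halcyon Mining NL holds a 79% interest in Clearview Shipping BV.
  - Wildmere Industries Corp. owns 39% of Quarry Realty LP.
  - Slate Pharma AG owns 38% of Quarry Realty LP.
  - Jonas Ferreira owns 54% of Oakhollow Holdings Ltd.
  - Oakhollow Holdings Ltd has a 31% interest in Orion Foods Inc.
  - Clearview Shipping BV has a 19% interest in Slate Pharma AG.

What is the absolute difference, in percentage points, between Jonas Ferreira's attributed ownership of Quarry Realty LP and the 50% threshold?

By sibling attribution (R3), Jonas Ferreira is treated as also owning Paula Ferreira's interest in Oakhollow Holdings Ltd, giving 54% + 46% = 100%.
By sibling attribution (R3), Jonas Ferreira is treated as also owning Paula Ferreira's interest in Halcyon Mining NL, giving 55% + 45% = 100%.
Chain via Oakhollow Holdings Ltd → Orion Foods Inc. → Wildmere Industries Corp. (R2): 100% × 31% × 26% × 39% = 3.1434% of Quarry Realty LP.
Chain via Halcyon Mining NL → Clearview Shipping BV → Slate Pharma AG (R2): 100% × 79% × 19% × 38% = 5.7038% of Quarry Realty LP.
Aggregating (R1): 3.1434% + 5.7038% = 8.8472%.
8.8472% falls short of the 50% threshold by 41.1528 percentage points.

41.1528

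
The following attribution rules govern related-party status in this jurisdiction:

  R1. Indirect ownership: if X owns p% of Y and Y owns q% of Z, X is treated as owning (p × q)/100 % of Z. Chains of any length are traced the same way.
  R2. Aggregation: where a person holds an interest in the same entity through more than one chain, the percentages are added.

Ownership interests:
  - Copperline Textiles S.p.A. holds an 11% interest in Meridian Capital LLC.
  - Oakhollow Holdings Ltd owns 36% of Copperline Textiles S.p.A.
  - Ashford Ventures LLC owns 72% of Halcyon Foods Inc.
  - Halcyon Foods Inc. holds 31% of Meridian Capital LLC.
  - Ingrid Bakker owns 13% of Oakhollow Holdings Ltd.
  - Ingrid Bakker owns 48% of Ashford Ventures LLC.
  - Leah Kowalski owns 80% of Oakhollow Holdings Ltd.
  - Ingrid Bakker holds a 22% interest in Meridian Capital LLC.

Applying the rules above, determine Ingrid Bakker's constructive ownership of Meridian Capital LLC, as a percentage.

33.2284%

Chain via Oakhollow Holdings Ltd → Copperline Textiles S.p.A. (R1): 13% × 36% × 11% = 0.5148% of Meridian Capital LLC.
Chain via Ashford Ventures LLC → Halcyon Foods Inc. (R1): 48% × 72% × 31% = 10.7136% of Meridian Capital LLC.
Direct interest in Meridian Capital LLC: 22%.
Aggregating (R2): 0.5148% + 10.7136% + 22% = 33.2284%.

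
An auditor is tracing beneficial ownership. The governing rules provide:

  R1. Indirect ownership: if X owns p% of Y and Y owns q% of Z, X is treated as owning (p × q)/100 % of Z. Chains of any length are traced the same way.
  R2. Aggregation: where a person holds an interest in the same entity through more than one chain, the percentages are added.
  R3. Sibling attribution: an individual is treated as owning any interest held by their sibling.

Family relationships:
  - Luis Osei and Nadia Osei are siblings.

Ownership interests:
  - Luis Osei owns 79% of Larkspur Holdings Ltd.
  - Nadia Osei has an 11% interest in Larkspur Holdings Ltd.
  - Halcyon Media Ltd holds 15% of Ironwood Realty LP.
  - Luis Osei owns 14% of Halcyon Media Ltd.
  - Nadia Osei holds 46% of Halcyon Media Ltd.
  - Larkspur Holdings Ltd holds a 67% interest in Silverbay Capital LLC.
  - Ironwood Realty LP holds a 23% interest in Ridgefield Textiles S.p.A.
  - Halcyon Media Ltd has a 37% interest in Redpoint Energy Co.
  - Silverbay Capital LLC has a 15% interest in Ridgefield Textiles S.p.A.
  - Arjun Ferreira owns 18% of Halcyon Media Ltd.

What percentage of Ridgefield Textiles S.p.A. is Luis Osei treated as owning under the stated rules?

11.115%

By sibling attribution (R3), Luis Osei is treated as also owning Nadia Osei's interest in Larkspur Holdings Ltd, giving 79% + 11% = 90%.
By sibling attribution (R3), Luis Osei is treated as also owning Nadia Osei's interest in Halcyon Media Ltd, giving 14% + 46% = 60%.
Chain via Larkspur Holdings Ltd → Silverbay Capital LLC (R1): 90% × 67% × 15% = 9.045% of Ridgefield Textiles S.p.A.
Chain via Halcyon Media Ltd → Ironwood Realty LP (R1): 60% × 15% × 23% = 2.07% of Ridgefield Textiles S.p.A.
Aggregating (R2): 9.045% + 2.07% = 11.115%.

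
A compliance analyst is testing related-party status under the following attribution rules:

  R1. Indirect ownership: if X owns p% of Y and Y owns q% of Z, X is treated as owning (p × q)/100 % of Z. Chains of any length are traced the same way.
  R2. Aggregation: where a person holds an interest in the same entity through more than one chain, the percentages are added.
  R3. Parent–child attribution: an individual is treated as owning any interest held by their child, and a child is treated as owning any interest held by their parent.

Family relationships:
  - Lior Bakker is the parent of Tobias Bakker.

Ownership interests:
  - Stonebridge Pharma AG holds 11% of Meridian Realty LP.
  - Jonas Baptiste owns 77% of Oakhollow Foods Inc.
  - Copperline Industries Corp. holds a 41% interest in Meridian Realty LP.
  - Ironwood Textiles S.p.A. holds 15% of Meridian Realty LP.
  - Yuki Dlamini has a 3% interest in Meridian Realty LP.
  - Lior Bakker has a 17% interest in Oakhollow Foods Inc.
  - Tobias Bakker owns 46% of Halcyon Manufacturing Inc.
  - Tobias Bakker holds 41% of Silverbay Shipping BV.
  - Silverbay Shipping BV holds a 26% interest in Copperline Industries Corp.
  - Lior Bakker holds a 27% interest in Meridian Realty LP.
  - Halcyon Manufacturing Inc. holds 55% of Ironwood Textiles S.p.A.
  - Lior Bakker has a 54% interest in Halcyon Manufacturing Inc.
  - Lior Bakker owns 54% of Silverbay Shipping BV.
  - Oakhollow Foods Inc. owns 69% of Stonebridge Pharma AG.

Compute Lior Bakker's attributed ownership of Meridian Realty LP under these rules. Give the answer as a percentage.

46.6673%

By parent–child attribution (R3), Lior Bakker is treated as also owning Tobias Bakker's interest in Halcyon Manufacturing Inc, giving 54% + 46% = 100%.
By parent–child attribution (R3), Lior Bakker is treated as also owning Tobias Bakker's interest in Silverbay Shipping BV, giving 54% + 41% = 95%.
Chain via Halcyon Manufacturing Inc. → Ironwood Textiles S.p.A. (R1): 100% × 55% × 15% = 8.25% of Meridian Realty LP.
Chain via Oakhollow Foods Inc. → Stonebridge Pharma AG (R1): 17% × 69% × 11% = 1.2903% of Meridian Realty LP.
Chain via Silverbay Shipping BV → Copperline Industries Corp. (R1): 95% × 26% × 41% = 10.127% of Meridian Realty LP.
Direct interest in Meridian Realty LP: 27%.
Aggregating (R2): 8.25% + 1.2903% + 10.127% + 27% = 46.6673%.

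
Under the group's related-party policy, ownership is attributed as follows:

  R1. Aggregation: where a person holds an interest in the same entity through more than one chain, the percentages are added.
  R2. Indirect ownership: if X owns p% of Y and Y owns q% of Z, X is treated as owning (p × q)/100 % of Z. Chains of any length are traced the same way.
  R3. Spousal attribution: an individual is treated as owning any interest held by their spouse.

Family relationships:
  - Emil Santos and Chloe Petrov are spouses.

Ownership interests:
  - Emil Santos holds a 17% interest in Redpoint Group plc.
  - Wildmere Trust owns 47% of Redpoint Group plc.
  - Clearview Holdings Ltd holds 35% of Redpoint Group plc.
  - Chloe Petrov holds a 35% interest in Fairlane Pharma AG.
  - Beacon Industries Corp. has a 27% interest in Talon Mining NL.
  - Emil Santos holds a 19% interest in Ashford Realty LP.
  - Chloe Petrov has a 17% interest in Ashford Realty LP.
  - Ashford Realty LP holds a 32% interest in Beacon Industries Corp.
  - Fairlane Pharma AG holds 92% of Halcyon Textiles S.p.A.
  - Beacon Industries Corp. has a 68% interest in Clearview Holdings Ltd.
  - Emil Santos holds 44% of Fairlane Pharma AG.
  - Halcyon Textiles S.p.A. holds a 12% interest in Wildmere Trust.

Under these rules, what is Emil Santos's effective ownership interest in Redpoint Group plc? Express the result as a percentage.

23.840912%

By spousal attribution (R3), Emil Santos is treated as also owning Chloe Petrov's interest in Fairlane Pharma AG, giving 44% + 35% = 79%.
By spousal attribution (R3), Emil Santos is treated as also owning Chloe Petrov's interest in Ashford Realty LP, giving 19% + 17% = 36%.
Chain via Fairlane Pharma AG → Halcyon Textiles S.p.A. → Wildmere Trust (R2): 79% × 92% × 12% × 47% = 4.099152% of Redpoint Group plc.
Chain via Ashford Realty LP → Beacon Industries Corp. → Clearview Holdings Ltd (R2): 36% × 32% × 68% × 35% = 2.74176% of Redpoint Group plc.
Direct interest in Redpoint Group plc: 17%.
Aggregating (R1): 4.099152% + 2.74176% + 17% = 23.840912%.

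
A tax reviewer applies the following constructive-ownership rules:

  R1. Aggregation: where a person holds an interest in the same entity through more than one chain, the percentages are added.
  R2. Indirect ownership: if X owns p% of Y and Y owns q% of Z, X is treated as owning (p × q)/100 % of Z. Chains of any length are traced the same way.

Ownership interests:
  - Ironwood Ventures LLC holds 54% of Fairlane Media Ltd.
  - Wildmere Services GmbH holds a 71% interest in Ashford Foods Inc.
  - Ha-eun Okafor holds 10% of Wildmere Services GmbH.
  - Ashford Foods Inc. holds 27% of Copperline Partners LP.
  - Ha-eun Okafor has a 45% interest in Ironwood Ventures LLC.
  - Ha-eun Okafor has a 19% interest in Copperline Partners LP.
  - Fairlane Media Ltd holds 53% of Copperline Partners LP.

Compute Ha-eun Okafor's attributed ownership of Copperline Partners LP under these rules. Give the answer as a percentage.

33.796%

Chain via Ironwood Ventures LLC → Fairlane Media Ltd (R2): 45% × 54% × 53% = 12.879% of Copperline Partners LP.
Chain via Wildmere Services GmbH → Ashford Foods Inc. (R2): 10% × 71% × 27% = 1.917% of Copperline Partners LP.
Direct interest in Copperline Partners LP: 19%.
Aggregating (R1): 12.879% + 1.917% + 19% = 33.796%.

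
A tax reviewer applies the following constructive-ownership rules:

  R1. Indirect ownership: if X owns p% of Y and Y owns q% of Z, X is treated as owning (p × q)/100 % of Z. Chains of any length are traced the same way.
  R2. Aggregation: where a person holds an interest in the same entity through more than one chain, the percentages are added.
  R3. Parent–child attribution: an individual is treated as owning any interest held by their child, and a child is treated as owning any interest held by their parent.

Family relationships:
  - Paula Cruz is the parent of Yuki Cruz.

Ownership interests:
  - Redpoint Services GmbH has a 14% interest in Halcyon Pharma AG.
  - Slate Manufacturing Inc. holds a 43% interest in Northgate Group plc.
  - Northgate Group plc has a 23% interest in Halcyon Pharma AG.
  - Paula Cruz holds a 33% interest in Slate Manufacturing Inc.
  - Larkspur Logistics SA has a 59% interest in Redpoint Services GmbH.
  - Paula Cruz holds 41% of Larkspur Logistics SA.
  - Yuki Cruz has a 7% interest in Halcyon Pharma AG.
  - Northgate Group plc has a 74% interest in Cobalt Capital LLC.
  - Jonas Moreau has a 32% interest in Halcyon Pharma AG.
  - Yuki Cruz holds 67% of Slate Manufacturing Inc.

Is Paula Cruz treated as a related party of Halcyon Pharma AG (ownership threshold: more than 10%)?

Yes

By parent–child attribution (R3), Paula Cruz is treated as also owning Yuki Cruz's interest in Slate Manufacturing Inc, giving 33% + 67% = 100%.
By parent–child attribution (R3), Paula Cruz is treated as owning Yuki Cruz's 7% interest in Halcyon Pharma AG.
Chain via Larkspur Logistics SA → Redpoint Services GmbH (R1): 41% × 59% × 14% = 3.3866% of Halcyon Pharma AG.
Chain via Slate Manufacturing Inc. → Northgate Group plc (R1): 100% × 43% × 23% = 9.89% of Halcyon Pharma AG.
Direct interest in Halcyon Pharma AG: 7%.
Aggregating (R2): 3.3866% + 9.89% + 7% = 20.2766%.
20.2766% exceeds the 10% threshold, so Paula is a related party to Halcyon Pharma AG.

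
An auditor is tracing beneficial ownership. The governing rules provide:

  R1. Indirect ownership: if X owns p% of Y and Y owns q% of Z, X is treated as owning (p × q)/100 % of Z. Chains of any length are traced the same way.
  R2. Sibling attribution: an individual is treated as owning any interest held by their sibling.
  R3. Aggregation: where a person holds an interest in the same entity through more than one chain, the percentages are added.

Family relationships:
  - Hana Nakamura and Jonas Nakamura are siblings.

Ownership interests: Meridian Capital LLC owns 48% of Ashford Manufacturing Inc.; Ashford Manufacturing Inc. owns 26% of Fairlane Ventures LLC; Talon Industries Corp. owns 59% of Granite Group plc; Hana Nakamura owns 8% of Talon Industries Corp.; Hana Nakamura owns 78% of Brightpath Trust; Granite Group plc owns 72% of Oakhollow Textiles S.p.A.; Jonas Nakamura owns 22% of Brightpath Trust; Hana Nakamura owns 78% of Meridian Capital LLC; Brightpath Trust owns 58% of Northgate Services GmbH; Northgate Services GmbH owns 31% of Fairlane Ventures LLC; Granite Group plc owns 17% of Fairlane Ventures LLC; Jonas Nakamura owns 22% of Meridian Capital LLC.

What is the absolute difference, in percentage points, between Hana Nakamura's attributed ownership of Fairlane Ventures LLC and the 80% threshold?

48.7376

By sibling attribution (R2), Hana Nakamura is treated as also owning Jonas Nakamura's interest in Brightpath Trust, giving 78% + 22% = 100%.
By sibling attribution (R2), Hana Nakamura is treated as also owning Jonas Nakamura's interest in Meridian Capital LLC, giving 78% + 22% = 100%.
Chain via Talon Industries Corp. → Granite Group plc (R1): 8% × 59% × 17% = 0.8024% of Fairlane Ventures LLC.
Chain via Brightpath Trust → Northgate Services GmbH (R1): 100% × 58% × 31% = 17.98% of Fairlane Ventures LLC.
Chain via Meridian Capital LLC → Ashford Manufacturing Inc. (R1): 100% × 48% × 26% = 12.48% of Fairlane Ventures LLC.
Aggregating (R3): 0.8024% + 17.98% + 12.48% = 31.2624%.
31.2624% falls short of the 80% threshold by 48.7376 percentage points.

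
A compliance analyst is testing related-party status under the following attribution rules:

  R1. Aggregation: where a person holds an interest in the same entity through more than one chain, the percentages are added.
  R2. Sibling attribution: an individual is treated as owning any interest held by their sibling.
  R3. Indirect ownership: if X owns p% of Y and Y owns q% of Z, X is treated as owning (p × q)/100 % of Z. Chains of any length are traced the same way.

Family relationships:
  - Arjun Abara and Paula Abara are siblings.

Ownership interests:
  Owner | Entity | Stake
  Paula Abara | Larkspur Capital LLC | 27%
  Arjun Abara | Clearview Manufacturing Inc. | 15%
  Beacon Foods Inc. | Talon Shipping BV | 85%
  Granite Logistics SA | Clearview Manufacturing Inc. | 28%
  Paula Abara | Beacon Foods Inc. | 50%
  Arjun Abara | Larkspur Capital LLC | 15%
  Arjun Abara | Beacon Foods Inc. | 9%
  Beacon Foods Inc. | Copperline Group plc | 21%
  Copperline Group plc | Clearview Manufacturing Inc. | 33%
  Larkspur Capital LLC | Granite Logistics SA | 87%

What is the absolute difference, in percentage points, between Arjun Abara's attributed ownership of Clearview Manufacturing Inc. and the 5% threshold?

By sibling attribution (R2), Arjun Abara is treated as also owning Paula Abara's interest in Larkspur Capital LLC, giving 15% + 27% = 42%.
By sibling attribution (R2), Arjun Abara is treated as also owning Paula Abara's interest in Beacon Foods Inc, giving 9% + 50% = 59%.
Chain via Larkspur Capital LLC → Granite Logistics SA (R3): 42% × 87% × 28% = 10.2312% of Clearview Manufacturing Inc.
Chain via Beacon Foods Inc. → Copperline Group plc (R3): 59% × 21% × 33% = 4.0887% of Clearview Manufacturing Inc.
Direct interest in Clearview Manufacturing Inc: 15%.
Aggregating (R1): 10.2312% + 4.0887% + 15% = 29.3199%.
29.3199% exceeds the 5% threshold by 24.3199 percentage points.

24.3199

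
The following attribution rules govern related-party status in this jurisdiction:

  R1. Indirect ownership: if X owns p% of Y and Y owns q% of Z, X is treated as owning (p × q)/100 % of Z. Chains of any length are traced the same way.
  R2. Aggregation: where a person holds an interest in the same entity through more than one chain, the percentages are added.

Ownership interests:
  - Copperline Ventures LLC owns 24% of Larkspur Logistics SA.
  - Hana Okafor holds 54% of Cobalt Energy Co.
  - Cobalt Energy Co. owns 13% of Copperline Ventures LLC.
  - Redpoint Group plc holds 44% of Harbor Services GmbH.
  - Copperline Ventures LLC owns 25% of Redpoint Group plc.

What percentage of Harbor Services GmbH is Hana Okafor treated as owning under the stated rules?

Chain via Cobalt Energy Co. → Copperline Ventures LLC → Redpoint Group plc (R1): 54% × 13% × 25% × 44% = 0.7722% of Harbor Services GmbH.

0.7722%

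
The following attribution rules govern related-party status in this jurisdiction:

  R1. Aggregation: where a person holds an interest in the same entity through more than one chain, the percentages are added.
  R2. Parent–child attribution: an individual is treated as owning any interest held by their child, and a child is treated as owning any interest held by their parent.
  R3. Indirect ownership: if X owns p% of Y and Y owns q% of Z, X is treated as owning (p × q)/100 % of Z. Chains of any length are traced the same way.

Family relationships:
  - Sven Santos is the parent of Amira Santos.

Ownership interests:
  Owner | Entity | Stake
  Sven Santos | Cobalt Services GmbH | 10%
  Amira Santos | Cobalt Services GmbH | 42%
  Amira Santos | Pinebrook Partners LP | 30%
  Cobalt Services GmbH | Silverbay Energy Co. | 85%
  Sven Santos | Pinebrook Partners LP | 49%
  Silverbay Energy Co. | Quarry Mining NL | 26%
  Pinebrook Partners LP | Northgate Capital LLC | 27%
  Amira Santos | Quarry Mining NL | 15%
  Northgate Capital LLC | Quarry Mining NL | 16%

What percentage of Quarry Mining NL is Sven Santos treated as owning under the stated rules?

29.9048%

By parent–child attribution (R2), Sven Santos is treated as also owning Amira Santos's interest in Pinebrook Partners LP, giving 49% + 30% = 79%.
By parent–child attribution (R2), Sven Santos is treated as also owning Amira Santos's interest in Cobalt Services GmbH, giving 10% + 42% = 52%.
By parent–child attribution (R2), Sven Santos is treated as owning Amira Santos's 15% interest in Quarry Mining NL.
Chain via Pinebrook Partners LP → Northgate Capital LLC (R3): 79% × 27% × 16% = 3.4128% of Quarry Mining NL.
Chain via Cobalt Services GmbH → Silverbay Energy Co. (R3): 52% × 85% × 26% = 11.492% of Quarry Mining NL.
Direct interest in Quarry Mining NL: 15%.
Aggregating (R1): 3.4128% + 11.492% + 15% = 29.9048%.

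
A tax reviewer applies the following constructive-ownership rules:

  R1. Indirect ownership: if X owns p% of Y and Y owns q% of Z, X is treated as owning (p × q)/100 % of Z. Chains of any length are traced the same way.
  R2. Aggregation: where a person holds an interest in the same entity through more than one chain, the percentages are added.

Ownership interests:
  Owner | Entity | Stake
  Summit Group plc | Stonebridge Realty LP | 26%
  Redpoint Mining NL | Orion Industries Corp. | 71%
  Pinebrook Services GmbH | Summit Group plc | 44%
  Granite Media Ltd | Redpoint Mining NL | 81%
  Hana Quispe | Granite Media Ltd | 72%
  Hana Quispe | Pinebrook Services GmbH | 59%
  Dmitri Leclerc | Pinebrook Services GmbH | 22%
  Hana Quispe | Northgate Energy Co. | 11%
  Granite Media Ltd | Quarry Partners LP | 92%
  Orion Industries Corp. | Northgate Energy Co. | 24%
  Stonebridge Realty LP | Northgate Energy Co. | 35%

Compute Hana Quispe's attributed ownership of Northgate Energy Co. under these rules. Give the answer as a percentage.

23.300088%

Chain via Granite Media Ltd → Redpoint Mining NL → Orion Industries Corp. (R1): 72% × 81% × 71% × 24% = 9.937728% of Northgate Energy Co.
Chain via Pinebrook Services GmbH → Summit Group plc → Stonebridge Realty LP (R1): 59% × 44% × 26% × 35% = 2.36236% of Northgate Energy Co.
Direct interest in Northgate Energy Co: 11%.
Aggregating (R2): 9.937728% + 2.36236% + 11% = 23.300088%.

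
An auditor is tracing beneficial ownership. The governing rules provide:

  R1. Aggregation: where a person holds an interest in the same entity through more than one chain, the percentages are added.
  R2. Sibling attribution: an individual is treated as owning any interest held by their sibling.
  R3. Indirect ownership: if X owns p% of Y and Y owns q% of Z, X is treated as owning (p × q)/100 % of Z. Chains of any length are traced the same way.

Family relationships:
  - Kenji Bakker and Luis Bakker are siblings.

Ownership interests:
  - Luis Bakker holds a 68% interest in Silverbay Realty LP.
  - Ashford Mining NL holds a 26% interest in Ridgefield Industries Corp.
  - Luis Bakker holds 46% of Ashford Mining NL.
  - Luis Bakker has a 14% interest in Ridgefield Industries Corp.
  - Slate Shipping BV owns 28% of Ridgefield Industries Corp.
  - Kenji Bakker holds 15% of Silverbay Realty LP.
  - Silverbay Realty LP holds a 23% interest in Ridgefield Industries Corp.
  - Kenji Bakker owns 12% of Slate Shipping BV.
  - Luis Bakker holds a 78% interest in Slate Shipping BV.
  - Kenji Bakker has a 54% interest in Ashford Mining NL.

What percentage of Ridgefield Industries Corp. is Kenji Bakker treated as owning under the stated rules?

By sibling attribution (R2), Kenji Bakker is treated as also owning Luis Bakker's interest in Ashford Mining NL, giving 54% + 46% = 100%.
By sibling attribution (R2), Kenji Bakker is treated as also owning Luis Bakker's interest in Slate Shipping BV, giving 12% + 78% = 90%.
By sibling attribution (R2), Kenji Bakker is treated as also owning Luis Bakker's interest in Silverbay Realty LP, giving 15% + 68% = 83%.
By sibling attribution (R2), Kenji Bakker is treated as owning Luis Bakker's 14% interest in Ridgefield Industries Corp.
Chain via Ashford Mining NL (R3): 100% × 26% = 26% of Ridgefield Industries Corp.
Chain via Slate Shipping BV (R3): 90% × 28% = 25.2% of Ridgefield Industries Corp.
Chain via Silverbay Realty LP (R3): 83% × 23% = 19.09% of Ridgefield Industries Corp.
Direct interest in Ridgefield Industries Corp: 14%.
Aggregating (R1): 26% + 25.2% + 19.09% + 14% = 84.29%.

84.29%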